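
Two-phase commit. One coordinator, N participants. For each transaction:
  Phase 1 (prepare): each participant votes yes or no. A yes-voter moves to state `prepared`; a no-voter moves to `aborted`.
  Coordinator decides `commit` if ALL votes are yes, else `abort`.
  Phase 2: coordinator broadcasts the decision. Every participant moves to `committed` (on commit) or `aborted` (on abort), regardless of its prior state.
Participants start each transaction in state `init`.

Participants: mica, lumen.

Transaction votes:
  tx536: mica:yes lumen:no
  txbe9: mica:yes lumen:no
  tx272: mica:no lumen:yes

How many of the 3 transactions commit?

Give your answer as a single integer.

Answer: 0

Derivation:
tx536: no from lumen -> abort (commits=0)
txbe9: no from lumen -> abort (commits=0)
tx272: no from mica -> abort (commits=0)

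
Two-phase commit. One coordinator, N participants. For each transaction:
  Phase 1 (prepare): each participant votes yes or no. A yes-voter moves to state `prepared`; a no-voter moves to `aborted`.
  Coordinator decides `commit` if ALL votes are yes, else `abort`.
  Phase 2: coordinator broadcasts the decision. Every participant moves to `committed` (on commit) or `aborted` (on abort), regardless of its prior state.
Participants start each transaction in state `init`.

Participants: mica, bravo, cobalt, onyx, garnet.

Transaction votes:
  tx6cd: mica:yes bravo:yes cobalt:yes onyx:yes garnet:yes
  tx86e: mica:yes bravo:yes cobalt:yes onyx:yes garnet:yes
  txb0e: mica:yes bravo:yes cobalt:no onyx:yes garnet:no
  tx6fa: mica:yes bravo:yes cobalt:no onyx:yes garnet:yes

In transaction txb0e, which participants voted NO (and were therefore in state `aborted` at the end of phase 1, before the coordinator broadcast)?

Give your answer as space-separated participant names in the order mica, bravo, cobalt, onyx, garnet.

Txn txb0e phase 1: mica yes -> prepared; bravo yes -> prepared; cobalt no -> aborted; onyx yes -> prepared; garnet no -> aborted

Answer: cobalt garnet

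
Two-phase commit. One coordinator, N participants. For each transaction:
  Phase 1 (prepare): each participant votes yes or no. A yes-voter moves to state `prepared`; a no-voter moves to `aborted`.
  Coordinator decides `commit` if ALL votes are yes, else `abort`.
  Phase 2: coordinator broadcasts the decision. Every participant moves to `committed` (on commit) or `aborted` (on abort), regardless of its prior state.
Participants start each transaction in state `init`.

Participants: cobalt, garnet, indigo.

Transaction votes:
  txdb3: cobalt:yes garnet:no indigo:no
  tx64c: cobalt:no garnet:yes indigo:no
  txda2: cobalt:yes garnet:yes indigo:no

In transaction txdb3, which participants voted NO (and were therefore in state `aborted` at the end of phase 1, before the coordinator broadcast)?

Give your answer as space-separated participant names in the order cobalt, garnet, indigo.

Txn txdb3 phase 1: cobalt yes -> prepared; garnet no -> aborted; indigo no -> aborted

Answer: garnet indigo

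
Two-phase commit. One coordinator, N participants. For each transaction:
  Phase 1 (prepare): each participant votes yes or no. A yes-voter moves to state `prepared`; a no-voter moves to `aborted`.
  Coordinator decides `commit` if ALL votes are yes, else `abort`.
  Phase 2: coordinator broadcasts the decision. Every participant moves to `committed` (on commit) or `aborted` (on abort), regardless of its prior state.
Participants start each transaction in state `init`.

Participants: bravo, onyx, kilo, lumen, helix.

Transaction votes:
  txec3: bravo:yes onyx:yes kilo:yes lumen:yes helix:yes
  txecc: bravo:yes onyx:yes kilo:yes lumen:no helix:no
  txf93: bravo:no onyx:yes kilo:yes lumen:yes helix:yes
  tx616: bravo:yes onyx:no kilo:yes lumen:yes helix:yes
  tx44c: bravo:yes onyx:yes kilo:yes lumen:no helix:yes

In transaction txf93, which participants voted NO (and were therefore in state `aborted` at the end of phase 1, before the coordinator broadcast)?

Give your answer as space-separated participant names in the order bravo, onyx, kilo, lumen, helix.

Answer: bravo

Derivation:
Txn txf93 phase 1: bravo no -> aborted; onyx yes -> prepared; kilo yes -> prepared; lumen yes -> prepared; helix yes -> prepared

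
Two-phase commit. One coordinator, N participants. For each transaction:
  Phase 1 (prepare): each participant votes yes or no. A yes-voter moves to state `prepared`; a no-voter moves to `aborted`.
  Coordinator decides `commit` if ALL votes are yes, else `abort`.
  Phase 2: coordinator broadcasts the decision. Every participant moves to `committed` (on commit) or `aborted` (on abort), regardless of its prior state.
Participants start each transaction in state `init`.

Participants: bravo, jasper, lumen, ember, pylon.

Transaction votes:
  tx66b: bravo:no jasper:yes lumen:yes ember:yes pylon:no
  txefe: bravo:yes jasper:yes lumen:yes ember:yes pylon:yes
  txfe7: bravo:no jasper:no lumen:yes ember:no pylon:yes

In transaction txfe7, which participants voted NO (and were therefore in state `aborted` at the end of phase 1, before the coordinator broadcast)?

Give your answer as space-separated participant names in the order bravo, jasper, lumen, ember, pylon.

Answer: bravo jasper ember

Derivation:
Txn txfe7 phase 1: bravo no -> aborted; jasper no -> aborted; lumen yes -> prepared; ember no -> aborted; pylon yes -> prepared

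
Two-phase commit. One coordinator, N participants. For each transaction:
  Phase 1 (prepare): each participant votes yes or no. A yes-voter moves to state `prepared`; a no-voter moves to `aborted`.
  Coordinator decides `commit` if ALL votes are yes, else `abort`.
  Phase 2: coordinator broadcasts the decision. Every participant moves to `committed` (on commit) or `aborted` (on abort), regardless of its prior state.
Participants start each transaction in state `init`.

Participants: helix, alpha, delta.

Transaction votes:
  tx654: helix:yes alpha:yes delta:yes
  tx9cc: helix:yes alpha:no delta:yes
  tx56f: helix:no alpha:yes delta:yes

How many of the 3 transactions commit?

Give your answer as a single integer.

Answer: 1

Derivation:
tx654: all yes -> commit (commits=1)
tx9cc: no from alpha -> abort (commits=1)
tx56f: no from helix -> abort (commits=1)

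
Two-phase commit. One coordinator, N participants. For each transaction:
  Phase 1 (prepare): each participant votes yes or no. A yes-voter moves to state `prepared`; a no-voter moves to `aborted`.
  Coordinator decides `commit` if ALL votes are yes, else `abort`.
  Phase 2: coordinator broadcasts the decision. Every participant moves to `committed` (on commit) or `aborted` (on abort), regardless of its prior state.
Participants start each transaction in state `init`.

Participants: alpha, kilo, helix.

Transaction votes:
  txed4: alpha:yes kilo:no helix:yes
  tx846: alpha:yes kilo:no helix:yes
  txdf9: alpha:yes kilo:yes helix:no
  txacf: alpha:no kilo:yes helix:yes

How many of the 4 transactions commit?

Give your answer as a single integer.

txed4: no from kilo -> abort (commits=0)
tx846: no from kilo -> abort (commits=0)
txdf9: no from helix -> abort (commits=0)
txacf: no from alpha -> abort (commits=0)

Answer: 0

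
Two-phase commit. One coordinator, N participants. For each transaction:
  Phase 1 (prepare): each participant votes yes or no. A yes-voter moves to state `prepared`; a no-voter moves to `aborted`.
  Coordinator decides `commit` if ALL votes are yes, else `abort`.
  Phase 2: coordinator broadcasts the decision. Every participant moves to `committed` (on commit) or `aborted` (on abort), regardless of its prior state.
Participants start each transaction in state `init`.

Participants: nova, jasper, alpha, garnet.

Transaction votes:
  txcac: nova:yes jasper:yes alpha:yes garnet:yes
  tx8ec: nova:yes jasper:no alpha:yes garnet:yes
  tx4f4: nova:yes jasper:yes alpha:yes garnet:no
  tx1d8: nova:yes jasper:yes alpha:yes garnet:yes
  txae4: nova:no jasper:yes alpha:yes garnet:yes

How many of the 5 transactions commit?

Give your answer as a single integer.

txcac: all yes -> commit (commits=1)
tx8ec: no from jasper -> abort (commits=1)
tx4f4: no from garnet -> abort (commits=1)
tx1d8: all yes -> commit (commits=2)
txae4: no from nova -> abort (commits=2)

Answer: 2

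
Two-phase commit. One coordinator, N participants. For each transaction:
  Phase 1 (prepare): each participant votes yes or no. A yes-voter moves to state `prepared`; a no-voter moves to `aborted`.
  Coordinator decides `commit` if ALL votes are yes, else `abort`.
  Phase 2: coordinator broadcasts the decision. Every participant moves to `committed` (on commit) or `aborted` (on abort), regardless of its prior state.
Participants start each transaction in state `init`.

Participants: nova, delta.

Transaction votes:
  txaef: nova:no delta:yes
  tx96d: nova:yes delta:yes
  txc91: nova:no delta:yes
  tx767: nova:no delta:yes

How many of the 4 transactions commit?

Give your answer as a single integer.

Answer: 1

Derivation:
txaef: no from nova -> abort (commits=0)
tx96d: all yes -> commit (commits=1)
txc91: no from nova -> abort (commits=1)
tx767: no from nova -> abort (commits=1)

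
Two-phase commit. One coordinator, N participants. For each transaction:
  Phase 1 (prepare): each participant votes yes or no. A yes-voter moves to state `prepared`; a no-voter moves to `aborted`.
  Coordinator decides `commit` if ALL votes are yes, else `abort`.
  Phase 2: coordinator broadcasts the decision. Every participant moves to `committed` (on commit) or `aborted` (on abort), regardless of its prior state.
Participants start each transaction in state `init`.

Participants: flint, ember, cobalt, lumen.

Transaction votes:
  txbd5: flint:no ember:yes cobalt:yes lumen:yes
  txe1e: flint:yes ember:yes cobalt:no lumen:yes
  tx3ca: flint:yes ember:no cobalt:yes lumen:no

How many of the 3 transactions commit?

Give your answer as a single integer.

txbd5: no from flint -> abort (commits=0)
txe1e: no from cobalt -> abort (commits=0)
tx3ca: no from ember, lumen -> abort (commits=0)

Answer: 0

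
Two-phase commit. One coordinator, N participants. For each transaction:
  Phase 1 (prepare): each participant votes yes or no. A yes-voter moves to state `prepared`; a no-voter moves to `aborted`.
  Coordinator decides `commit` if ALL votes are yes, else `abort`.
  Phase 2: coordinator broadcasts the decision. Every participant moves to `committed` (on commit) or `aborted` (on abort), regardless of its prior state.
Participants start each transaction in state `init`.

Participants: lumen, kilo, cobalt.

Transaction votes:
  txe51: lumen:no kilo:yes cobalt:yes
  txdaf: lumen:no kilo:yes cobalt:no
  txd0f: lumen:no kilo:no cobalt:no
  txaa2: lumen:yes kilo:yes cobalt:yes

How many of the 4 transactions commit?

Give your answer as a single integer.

txe51: no from lumen -> abort (commits=0)
txdaf: no from lumen, cobalt -> abort (commits=0)
txd0f: no from lumen, kilo, cobalt -> abort (commits=0)
txaa2: all yes -> commit (commits=1)

Answer: 1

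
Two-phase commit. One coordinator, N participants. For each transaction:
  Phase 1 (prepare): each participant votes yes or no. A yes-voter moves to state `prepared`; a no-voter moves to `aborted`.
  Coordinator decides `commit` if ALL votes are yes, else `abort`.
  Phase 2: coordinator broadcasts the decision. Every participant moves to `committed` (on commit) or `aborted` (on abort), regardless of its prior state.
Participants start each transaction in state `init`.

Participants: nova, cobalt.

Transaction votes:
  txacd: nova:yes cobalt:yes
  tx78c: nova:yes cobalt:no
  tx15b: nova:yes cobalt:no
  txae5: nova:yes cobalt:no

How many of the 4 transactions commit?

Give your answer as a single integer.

txacd: all yes -> commit (commits=1)
tx78c: no from cobalt -> abort (commits=1)
tx15b: no from cobalt -> abort (commits=1)
txae5: no from cobalt -> abort (commits=1)

Answer: 1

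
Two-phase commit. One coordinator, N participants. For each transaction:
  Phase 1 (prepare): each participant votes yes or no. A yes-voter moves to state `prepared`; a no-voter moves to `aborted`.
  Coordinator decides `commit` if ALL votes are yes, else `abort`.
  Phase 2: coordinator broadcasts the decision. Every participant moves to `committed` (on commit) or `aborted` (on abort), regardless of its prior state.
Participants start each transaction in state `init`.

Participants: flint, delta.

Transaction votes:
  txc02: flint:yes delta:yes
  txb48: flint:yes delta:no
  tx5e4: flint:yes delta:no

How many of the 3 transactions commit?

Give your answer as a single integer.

Answer: 1

Derivation:
txc02: all yes -> commit (commits=1)
txb48: no from delta -> abort (commits=1)
tx5e4: no from delta -> abort (commits=1)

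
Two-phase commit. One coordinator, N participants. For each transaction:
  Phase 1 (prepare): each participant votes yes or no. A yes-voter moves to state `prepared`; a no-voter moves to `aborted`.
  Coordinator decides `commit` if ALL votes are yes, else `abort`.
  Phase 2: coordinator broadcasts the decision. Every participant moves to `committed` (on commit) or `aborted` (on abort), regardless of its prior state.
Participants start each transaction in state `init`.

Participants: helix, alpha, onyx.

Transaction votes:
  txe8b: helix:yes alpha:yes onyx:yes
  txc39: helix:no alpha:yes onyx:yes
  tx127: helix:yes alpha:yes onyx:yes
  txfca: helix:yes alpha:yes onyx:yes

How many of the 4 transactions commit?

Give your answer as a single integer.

txe8b: all yes -> commit (commits=1)
txc39: no from helix -> abort (commits=1)
tx127: all yes -> commit (commits=2)
txfca: all yes -> commit (commits=3)

Answer: 3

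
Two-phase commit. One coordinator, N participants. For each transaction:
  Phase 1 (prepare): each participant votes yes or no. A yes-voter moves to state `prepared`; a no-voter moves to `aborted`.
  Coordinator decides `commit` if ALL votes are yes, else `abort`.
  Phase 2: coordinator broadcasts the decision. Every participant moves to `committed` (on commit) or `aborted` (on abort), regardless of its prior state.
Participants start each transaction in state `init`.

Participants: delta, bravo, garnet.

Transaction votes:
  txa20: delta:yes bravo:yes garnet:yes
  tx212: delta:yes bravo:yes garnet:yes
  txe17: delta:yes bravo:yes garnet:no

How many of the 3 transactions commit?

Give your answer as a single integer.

Answer: 2

Derivation:
txa20: all yes -> commit (commits=1)
tx212: all yes -> commit (commits=2)
txe17: no from garnet -> abort (commits=2)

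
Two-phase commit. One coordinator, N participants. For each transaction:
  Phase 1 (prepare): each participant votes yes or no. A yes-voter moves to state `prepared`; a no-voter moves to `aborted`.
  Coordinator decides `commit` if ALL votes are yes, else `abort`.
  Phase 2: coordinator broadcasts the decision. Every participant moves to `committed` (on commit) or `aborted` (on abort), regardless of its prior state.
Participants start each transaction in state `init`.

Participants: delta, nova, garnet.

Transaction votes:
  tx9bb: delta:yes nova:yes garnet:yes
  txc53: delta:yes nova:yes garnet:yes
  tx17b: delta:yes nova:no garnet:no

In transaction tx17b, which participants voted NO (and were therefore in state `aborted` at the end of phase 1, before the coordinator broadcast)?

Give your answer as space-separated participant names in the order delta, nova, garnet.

Answer: nova garnet

Derivation:
Txn tx17b phase 1: delta yes -> prepared; nova no -> aborted; garnet no -> aborted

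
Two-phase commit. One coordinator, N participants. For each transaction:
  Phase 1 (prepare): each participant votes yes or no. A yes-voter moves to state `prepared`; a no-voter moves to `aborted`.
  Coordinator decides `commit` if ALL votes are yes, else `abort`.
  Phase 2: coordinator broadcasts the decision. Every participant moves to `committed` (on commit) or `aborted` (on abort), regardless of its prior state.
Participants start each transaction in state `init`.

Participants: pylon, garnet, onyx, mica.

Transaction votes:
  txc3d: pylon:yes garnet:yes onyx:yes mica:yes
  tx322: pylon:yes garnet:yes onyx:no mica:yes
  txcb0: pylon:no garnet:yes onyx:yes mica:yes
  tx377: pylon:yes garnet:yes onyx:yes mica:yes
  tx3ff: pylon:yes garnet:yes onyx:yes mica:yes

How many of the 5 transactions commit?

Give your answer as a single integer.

txc3d: all yes -> commit (commits=1)
tx322: no from onyx -> abort (commits=1)
txcb0: no from pylon -> abort (commits=1)
tx377: all yes -> commit (commits=2)
tx3ff: all yes -> commit (commits=3)

Answer: 3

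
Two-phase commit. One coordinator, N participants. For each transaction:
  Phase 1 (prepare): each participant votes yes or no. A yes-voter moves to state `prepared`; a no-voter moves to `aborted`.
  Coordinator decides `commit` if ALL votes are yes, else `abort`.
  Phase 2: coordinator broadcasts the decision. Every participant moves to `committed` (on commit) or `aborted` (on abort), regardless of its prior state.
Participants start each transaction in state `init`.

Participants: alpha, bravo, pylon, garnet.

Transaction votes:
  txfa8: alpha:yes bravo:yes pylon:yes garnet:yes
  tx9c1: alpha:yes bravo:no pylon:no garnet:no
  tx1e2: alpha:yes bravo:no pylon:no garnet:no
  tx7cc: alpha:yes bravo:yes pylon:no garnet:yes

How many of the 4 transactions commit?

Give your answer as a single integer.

Answer: 1

Derivation:
txfa8: all yes -> commit (commits=1)
tx9c1: no from bravo, pylon, garnet -> abort (commits=1)
tx1e2: no from bravo, pylon, garnet -> abort (commits=1)
tx7cc: no from pylon -> abort (commits=1)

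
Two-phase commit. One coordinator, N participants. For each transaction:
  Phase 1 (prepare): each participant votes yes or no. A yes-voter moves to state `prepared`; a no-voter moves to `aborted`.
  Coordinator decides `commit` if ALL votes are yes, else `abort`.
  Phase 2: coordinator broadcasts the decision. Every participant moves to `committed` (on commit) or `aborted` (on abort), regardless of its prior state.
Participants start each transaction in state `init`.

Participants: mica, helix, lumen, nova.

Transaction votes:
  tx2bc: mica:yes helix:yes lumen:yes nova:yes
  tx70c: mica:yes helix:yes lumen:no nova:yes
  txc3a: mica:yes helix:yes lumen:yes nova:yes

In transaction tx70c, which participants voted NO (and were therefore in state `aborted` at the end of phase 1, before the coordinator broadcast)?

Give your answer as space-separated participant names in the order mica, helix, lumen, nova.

Txn tx70c phase 1: mica yes -> prepared; helix yes -> prepared; lumen no -> aborted; nova yes -> prepared

Answer: lumen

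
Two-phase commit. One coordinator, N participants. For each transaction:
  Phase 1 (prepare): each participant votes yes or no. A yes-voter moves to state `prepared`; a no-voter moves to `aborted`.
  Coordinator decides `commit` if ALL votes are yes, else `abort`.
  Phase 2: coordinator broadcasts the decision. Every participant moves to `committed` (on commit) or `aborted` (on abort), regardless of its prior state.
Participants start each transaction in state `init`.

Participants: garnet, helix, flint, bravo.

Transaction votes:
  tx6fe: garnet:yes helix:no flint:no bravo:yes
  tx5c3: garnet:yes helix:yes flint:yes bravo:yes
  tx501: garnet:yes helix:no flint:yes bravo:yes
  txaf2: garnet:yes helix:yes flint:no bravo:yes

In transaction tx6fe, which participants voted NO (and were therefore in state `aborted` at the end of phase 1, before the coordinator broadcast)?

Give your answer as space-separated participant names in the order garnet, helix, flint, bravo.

Answer: helix flint

Derivation:
Txn tx6fe phase 1: garnet yes -> prepared; helix no -> aborted; flint no -> aborted; bravo yes -> prepared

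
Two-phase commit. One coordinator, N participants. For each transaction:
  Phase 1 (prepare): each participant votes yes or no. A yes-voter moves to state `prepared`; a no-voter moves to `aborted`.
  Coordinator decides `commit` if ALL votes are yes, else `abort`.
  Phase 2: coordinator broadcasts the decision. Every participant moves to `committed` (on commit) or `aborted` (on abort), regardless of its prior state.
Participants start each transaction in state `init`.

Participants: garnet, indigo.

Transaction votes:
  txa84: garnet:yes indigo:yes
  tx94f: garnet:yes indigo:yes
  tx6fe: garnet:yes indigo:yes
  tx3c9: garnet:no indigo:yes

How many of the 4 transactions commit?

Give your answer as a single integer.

txa84: all yes -> commit (commits=1)
tx94f: all yes -> commit (commits=2)
tx6fe: all yes -> commit (commits=3)
tx3c9: no from garnet -> abort (commits=3)

Answer: 3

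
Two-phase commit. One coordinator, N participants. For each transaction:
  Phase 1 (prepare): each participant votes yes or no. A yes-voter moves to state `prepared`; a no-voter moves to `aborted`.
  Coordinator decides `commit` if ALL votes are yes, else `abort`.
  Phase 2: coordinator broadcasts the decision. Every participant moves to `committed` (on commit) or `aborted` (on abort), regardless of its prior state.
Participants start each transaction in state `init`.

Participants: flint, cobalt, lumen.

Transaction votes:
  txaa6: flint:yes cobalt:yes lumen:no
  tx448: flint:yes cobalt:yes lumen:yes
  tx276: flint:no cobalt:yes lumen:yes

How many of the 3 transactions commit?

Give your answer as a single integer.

Answer: 1

Derivation:
txaa6: no from lumen -> abort (commits=0)
tx448: all yes -> commit (commits=1)
tx276: no from flint -> abort (commits=1)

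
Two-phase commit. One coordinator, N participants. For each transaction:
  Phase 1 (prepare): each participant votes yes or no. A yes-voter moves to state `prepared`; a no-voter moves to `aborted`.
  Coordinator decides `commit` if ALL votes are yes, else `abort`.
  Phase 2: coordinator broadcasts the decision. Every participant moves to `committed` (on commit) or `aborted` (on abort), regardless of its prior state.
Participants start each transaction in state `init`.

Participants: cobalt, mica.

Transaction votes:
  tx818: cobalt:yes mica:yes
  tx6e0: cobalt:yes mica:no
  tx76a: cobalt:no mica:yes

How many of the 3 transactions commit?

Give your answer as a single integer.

tx818: all yes -> commit (commits=1)
tx6e0: no from mica -> abort (commits=1)
tx76a: no from cobalt -> abort (commits=1)

Answer: 1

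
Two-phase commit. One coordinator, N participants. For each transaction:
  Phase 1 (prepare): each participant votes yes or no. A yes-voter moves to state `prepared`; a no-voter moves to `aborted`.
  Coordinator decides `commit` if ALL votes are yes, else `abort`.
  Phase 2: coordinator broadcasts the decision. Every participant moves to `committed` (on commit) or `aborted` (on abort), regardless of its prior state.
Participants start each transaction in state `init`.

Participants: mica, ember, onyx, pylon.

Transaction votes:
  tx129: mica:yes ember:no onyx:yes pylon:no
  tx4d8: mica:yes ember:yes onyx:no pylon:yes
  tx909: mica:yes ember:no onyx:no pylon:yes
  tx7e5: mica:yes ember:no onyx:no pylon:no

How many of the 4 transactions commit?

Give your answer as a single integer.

tx129: no from ember, pylon -> abort (commits=0)
tx4d8: no from onyx -> abort (commits=0)
tx909: no from ember, onyx -> abort (commits=0)
tx7e5: no from ember, onyx, pylon -> abort (commits=0)

Answer: 0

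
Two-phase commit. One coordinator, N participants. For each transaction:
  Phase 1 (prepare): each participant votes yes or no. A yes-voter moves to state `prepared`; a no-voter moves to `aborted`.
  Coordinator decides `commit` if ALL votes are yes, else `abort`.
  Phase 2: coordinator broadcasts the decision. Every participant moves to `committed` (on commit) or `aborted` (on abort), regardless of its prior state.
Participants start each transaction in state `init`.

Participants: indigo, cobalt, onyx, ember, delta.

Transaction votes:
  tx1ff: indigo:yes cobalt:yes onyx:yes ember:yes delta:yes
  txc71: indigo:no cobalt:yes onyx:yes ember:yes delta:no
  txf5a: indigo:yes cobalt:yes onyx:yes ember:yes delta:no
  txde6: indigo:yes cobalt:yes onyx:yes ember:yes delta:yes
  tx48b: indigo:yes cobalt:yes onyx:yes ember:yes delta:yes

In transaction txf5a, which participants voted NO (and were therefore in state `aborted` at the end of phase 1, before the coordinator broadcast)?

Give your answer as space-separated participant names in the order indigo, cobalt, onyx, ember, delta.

Answer: delta

Derivation:
Txn txf5a phase 1: indigo yes -> prepared; cobalt yes -> prepared; onyx yes -> prepared; ember yes -> prepared; delta no -> aborted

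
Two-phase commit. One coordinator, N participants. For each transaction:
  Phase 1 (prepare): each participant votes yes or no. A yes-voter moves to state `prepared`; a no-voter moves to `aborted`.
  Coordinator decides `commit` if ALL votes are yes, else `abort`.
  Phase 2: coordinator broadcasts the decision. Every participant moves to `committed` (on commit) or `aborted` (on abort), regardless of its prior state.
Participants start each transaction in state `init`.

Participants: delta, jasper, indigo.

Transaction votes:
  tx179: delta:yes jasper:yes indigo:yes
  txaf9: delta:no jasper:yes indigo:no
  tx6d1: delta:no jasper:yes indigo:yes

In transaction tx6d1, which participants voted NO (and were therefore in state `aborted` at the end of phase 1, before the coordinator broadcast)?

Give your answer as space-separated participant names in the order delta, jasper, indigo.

Txn tx6d1 phase 1: delta no -> aborted; jasper yes -> prepared; indigo yes -> prepared

Answer: delta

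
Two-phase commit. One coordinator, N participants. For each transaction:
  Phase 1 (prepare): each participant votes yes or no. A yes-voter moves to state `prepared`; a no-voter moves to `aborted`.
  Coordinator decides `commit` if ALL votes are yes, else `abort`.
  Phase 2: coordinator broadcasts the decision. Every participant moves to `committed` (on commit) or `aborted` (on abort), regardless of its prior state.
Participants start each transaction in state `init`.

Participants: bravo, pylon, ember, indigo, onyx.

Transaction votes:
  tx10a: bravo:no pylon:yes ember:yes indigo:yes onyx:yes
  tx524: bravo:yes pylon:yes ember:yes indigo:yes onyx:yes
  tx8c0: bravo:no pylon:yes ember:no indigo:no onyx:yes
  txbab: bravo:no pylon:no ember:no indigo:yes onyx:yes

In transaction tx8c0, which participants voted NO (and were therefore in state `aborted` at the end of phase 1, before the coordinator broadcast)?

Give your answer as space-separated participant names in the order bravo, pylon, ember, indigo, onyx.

Answer: bravo ember indigo

Derivation:
Txn tx8c0 phase 1: bravo no -> aborted; pylon yes -> prepared; ember no -> aborted; indigo no -> aborted; onyx yes -> prepared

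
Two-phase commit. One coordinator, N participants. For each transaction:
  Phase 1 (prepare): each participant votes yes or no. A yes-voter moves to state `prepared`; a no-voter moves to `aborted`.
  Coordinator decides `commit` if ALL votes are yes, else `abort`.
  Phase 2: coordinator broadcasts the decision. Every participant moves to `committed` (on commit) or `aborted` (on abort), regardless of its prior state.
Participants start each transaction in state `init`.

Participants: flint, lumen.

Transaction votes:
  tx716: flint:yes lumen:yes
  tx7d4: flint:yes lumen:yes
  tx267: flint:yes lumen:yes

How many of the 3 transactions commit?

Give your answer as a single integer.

Answer: 3

Derivation:
tx716: all yes -> commit (commits=1)
tx7d4: all yes -> commit (commits=2)
tx267: all yes -> commit (commits=3)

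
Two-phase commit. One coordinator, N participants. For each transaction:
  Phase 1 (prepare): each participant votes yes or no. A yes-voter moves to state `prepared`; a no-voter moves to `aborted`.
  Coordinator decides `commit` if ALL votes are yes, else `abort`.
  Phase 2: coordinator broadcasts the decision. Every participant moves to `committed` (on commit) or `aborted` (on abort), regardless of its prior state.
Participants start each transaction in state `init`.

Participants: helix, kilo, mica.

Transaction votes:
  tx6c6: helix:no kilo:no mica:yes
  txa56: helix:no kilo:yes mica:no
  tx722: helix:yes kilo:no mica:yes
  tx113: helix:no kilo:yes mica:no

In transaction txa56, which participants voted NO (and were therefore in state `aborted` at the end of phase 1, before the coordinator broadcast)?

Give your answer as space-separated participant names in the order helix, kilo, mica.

Answer: helix mica

Derivation:
Txn txa56 phase 1: helix no -> aborted; kilo yes -> prepared; mica no -> aborted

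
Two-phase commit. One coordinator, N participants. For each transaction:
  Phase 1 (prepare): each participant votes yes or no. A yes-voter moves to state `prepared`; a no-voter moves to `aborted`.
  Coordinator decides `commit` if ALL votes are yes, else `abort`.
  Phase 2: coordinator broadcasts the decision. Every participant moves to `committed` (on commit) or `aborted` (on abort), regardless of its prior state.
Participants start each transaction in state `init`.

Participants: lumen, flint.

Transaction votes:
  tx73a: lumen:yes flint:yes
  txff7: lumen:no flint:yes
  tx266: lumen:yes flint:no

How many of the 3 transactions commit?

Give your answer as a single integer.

Answer: 1

Derivation:
tx73a: all yes -> commit (commits=1)
txff7: no from lumen -> abort (commits=1)
tx266: no from flint -> abort (commits=1)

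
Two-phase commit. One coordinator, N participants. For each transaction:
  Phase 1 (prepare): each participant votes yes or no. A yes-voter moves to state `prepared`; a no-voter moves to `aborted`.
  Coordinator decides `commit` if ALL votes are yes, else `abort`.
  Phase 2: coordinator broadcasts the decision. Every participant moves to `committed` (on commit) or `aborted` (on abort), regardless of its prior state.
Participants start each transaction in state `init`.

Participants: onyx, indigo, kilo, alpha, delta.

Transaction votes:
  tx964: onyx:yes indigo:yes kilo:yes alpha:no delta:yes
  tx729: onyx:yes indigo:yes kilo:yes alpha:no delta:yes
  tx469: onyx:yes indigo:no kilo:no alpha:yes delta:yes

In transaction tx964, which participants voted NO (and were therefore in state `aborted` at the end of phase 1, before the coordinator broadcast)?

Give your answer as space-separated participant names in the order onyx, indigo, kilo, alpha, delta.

Txn tx964 phase 1: onyx yes -> prepared; indigo yes -> prepared; kilo yes -> prepared; alpha no -> aborted; delta yes -> prepared

Answer: alpha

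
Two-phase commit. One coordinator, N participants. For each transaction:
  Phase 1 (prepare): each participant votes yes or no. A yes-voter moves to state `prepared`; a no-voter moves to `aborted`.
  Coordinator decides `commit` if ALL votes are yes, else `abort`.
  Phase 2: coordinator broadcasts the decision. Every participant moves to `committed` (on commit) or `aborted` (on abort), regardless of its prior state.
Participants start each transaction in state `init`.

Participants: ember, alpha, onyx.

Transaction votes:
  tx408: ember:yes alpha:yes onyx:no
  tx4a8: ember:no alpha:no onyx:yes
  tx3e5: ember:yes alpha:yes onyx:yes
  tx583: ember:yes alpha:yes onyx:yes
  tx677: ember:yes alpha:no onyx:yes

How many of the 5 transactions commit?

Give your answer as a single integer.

Answer: 2

Derivation:
tx408: no from onyx -> abort (commits=0)
tx4a8: no from ember, alpha -> abort (commits=0)
tx3e5: all yes -> commit (commits=1)
tx583: all yes -> commit (commits=2)
tx677: no from alpha -> abort (commits=2)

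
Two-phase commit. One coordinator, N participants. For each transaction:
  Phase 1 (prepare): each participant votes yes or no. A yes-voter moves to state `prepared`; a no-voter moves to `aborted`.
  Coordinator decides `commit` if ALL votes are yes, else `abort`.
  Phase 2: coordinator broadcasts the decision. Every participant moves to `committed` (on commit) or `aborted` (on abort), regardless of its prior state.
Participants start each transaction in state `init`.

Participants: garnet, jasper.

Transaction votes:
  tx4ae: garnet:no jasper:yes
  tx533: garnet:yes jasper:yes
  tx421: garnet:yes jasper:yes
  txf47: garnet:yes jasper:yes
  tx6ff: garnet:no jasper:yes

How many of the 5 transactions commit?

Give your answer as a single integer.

Answer: 3

Derivation:
tx4ae: no from garnet -> abort (commits=0)
tx533: all yes -> commit (commits=1)
tx421: all yes -> commit (commits=2)
txf47: all yes -> commit (commits=3)
tx6ff: no from garnet -> abort (commits=3)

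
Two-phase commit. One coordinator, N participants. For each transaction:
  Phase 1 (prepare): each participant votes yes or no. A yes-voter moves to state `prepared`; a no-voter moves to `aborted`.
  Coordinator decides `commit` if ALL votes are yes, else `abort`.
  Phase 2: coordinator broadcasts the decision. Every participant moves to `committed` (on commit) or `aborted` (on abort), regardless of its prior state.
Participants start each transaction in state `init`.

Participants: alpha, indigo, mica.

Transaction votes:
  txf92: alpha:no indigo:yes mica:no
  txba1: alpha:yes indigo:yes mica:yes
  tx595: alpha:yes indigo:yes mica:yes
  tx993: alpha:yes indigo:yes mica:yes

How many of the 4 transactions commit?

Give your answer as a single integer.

txf92: no from alpha, mica -> abort (commits=0)
txba1: all yes -> commit (commits=1)
tx595: all yes -> commit (commits=2)
tx993: all yes -> commit (commits=3)

Answer: 3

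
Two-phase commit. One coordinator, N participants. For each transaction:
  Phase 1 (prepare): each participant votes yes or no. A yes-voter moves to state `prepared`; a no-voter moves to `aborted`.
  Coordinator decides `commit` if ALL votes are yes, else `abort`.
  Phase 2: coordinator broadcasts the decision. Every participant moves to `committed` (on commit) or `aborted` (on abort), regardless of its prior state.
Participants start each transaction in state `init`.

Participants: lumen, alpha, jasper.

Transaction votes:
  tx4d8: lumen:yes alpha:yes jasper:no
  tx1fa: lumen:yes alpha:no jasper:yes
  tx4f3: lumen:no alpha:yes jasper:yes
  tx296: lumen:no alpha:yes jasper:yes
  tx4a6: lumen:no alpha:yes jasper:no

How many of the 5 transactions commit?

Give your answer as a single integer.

tx4d8: no from jasper -> abort (commits=0)
tx1fa: no from alpha -> abort (commits=0)
tx4f3: no from lumen -> abort (commits=0)
tx296: no from lumen -> abort (commits=0)
tx4a6: no from lumen, jasper -> abort (commits=0)

Answer: 0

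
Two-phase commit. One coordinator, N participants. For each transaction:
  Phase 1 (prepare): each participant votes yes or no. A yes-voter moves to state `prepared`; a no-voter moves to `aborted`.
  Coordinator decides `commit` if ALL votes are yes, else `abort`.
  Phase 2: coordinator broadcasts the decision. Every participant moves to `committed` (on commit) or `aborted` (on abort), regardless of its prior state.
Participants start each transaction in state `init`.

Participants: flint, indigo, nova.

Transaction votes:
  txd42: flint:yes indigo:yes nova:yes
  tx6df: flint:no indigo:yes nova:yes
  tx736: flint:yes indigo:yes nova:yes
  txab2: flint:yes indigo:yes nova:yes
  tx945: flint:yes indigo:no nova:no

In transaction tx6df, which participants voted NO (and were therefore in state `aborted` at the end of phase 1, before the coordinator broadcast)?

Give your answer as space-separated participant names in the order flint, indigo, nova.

Txn tx6df phase 1: flint no -> aborted; indigo yes -> prepared; nova yes -> prepared

Answer: flint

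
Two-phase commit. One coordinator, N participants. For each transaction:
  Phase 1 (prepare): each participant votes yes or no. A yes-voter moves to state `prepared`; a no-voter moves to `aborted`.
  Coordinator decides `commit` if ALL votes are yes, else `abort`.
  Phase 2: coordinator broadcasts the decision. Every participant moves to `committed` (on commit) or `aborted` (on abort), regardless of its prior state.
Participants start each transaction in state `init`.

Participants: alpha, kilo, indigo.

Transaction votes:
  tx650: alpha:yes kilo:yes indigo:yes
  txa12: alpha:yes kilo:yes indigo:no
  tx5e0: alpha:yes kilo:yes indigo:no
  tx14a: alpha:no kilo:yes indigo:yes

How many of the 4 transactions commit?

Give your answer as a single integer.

tx650: all yes -> commit (commits=1)
txa12: no from indigo -> abort (commits=1)
tx5e0: no from indigo -> abort (commits=1)
tx14a: no from alpha -> abort (commits=1)

Answer: 1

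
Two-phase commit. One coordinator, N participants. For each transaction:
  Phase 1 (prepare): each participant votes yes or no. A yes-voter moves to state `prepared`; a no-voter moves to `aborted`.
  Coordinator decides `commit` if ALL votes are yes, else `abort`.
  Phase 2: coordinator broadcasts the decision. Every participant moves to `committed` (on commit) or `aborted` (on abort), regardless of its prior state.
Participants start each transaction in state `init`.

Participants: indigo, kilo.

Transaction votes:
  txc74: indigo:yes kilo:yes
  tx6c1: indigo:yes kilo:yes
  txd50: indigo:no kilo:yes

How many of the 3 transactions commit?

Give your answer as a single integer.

txc74: all yes -> commit (commits=1)
tx6c1: all yes -> commit (commits=2)
txd50: no from indigo -> abort (commits=2)

Answer: 2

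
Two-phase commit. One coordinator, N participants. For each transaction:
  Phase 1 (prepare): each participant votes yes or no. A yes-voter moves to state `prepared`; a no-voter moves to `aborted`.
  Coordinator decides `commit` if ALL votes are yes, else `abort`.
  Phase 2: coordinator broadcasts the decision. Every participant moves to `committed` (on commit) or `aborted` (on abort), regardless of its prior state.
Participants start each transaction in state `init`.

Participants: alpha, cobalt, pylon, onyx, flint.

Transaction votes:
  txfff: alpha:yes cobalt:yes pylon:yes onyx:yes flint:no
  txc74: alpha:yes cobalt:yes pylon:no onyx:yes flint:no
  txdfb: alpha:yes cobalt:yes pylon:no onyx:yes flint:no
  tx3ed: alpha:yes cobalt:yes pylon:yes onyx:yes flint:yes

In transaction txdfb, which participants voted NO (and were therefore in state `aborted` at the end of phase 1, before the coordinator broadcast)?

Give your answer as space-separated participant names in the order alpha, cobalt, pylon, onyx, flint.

Answer: pylon flint

Derivation:
Txn txdfb phase 1: alpha yes -> prepared; cobalt yes -> prepared; pylon no -> aborted; onyx yes -> prepared; flint no -> aborted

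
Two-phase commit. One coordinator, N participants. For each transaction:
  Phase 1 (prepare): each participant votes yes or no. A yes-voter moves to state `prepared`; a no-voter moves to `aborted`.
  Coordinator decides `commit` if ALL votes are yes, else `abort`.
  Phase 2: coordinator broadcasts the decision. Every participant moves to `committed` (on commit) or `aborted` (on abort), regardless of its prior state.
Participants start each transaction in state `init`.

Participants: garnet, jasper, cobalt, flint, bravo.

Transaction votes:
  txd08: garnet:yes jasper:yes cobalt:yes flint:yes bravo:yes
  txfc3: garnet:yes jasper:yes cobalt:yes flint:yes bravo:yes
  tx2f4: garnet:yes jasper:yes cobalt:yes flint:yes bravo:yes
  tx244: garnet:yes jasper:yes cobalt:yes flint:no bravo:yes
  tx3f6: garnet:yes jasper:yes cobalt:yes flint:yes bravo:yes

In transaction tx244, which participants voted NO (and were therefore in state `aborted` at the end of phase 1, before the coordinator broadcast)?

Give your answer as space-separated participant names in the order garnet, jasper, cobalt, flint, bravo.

Txn tx244 phase 1: garnet yes -> prepared; jasper yes -> prepared; cobalt yes -> prepared; flint no -> aborted; bravo yes -> prepared

Answer: flint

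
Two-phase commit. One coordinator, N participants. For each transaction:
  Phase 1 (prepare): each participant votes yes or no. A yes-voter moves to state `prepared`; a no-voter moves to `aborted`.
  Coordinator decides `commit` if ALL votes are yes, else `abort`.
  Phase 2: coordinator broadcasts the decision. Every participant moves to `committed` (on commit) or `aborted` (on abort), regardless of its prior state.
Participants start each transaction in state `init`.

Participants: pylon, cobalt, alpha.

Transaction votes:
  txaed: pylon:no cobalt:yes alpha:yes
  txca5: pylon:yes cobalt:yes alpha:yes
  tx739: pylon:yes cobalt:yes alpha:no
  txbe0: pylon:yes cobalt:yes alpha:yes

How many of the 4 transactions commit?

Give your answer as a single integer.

txaed: no from pylon -> abort (commits=0)
txca5: all yes -> commit (commits=1)
tx739: no from alpha -> abort (commits=1)
txbe0: all yes -> commit (commits=2)

Answer: 2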